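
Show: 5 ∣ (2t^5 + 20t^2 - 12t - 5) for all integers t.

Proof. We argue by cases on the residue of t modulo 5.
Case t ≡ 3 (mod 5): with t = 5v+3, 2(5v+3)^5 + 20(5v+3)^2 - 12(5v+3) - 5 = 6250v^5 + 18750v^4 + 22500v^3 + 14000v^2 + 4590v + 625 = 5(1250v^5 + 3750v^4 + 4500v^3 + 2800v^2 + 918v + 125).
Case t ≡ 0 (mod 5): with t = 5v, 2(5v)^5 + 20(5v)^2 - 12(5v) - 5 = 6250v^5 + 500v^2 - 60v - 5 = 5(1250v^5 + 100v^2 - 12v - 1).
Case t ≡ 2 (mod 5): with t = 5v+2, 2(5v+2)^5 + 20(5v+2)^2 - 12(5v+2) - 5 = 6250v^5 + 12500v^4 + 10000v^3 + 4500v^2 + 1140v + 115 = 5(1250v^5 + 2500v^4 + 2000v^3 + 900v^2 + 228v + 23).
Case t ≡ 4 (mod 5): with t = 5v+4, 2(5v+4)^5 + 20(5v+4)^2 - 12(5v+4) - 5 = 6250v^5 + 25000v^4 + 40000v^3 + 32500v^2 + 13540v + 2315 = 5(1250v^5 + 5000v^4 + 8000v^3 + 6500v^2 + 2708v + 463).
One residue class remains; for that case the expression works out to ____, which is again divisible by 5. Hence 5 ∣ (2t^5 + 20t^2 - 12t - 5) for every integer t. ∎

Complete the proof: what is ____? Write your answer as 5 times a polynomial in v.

5(1250v^5 + 1250v^4 + 500v^3 + 200v^2 + 38v + 1)

The residues treated are {3, 0, 2, 4}, so the missing case is t ≡ 1 (mod 5); write t = 5v+1.
Then 2(5v+1)^5 + 20(5v+1)^2 - 12(5v+1) - 5 = 6250v^5 + 6250v^4 + 2500v^3 + 1000v^2 + 190v + 5 = 5(1250v^5 + 1250v^4 + 500v^3 + 200v^2 + 38v + 1).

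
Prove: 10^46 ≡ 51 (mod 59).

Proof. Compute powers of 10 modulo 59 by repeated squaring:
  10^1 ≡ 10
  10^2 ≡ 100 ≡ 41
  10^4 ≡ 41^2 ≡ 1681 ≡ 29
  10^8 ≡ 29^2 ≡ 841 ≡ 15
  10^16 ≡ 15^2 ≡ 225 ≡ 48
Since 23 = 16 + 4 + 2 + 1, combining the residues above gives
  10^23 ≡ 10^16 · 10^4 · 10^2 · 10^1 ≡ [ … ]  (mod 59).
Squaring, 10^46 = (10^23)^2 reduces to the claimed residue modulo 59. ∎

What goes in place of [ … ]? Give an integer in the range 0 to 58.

10^16 · 10^4 · 10^2 · 10^1 ≡ 48 · 29 · 41 · 10 = 570720.
570720 mod 59 = 13, so 10^23 ≡ 13 (mod 59).

13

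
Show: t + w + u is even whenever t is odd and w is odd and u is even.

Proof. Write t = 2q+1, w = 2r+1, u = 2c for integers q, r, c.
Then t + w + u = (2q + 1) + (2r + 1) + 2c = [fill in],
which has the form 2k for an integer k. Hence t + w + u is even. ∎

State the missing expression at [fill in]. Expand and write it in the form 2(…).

2(c + q + r + 1)

Expanding: (2q + 1) + (2r + 1) + 2c = 2c + 2q + 2r + 2.
Every term is even; pulling out the factor of 2 gives 2(c + q + r + 1).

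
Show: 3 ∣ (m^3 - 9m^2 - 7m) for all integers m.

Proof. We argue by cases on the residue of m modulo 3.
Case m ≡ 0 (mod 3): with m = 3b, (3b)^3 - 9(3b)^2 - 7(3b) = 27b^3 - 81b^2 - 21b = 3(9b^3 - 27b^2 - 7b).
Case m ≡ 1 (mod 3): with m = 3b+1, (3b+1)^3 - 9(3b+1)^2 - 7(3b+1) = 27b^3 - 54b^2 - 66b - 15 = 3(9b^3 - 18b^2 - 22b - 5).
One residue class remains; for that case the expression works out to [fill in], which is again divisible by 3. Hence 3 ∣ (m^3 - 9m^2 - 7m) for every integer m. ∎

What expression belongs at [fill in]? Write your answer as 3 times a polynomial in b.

3(9b^3 - 9b^2 - 31b - 14)

Only m ≡ 2 (mod 3) is unaccounted for. Put m = 3b+2:
(3b+2)^3 - 9(3b+2)^2 - 7(3b+2) expands to 27b^3 - 27b^2 - 93b - 42,
and factoring out 3 leaves 3(9b^3 - 9b^2 - 31b - 14).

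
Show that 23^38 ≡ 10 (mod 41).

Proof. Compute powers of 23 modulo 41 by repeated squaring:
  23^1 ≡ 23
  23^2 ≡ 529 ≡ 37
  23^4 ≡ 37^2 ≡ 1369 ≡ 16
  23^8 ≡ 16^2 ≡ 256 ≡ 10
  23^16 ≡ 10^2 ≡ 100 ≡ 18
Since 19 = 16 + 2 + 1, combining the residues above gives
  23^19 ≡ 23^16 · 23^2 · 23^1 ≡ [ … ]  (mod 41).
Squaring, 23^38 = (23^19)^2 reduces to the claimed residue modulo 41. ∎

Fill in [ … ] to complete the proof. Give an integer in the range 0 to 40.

25

Multiply the listed residues: 18 · 37 · 23 = 666 → 15318.
Reducing modulo 41: 15318 = 373·41 + 25, so 23^19 ≡ 25.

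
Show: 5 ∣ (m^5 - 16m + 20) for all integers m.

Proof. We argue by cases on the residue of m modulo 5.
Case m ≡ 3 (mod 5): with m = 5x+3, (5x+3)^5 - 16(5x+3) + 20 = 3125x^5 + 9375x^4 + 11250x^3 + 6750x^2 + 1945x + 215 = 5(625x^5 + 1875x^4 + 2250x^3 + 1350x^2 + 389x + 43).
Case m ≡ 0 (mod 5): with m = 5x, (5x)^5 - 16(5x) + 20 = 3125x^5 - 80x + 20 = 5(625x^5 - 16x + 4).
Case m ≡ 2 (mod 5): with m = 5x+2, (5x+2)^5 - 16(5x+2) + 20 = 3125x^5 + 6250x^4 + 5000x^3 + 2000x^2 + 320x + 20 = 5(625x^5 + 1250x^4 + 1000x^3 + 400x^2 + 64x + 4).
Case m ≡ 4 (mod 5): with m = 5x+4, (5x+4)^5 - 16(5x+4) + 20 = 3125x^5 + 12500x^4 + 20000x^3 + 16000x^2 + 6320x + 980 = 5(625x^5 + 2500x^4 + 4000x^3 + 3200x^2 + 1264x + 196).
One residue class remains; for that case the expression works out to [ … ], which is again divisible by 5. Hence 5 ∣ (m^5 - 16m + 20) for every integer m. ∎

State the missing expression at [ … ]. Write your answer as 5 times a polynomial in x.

5(625x^5 + 625x^4 + 250x^3 + 50x^2 - 11x + 1)

Only m ≡ 1 (mod 5) is unaccounted for. Put m = 5x+1:
(5x+1)^5 - 16(5x+1) + 20 expands to 3125x^5 + 3125x^4 + 1250x^3 + 250x^2 - 55x + 5,
and factoring out 5 leaves 5(625x^5 + 625x^4 + 250x^3 + 50x^2 - 11x + 1).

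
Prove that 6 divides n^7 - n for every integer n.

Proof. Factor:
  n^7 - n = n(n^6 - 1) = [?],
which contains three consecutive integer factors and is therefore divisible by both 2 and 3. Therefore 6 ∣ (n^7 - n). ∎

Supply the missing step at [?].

n^6 - 1 = (n^2 - 1)(n^4 + n^2 + 1), and n^2 - 1 = (n-1)(n+1).
So n(n^6 - 1) = (n - 1)n(n + 1)(n^4 + n^2 + 1).

(n - 1)n(n + 1)(n^4 + n^2 + 1)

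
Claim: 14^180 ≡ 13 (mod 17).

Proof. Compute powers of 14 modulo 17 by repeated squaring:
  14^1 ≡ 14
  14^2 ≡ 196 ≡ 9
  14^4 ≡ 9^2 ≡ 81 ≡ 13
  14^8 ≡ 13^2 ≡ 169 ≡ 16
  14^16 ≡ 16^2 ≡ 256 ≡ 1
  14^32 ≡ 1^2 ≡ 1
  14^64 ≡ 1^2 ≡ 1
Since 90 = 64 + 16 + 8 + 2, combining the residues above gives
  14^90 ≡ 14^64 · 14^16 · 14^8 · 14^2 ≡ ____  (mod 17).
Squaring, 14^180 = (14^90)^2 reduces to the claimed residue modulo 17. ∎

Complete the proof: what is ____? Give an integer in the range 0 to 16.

Multiply the listed residues: 1 · 1 · 16 · 9 = 1 → 16 → 144.
Reducing modulo 17: 144 = 8·17 + 8, so 14^90 ≡ 8.

8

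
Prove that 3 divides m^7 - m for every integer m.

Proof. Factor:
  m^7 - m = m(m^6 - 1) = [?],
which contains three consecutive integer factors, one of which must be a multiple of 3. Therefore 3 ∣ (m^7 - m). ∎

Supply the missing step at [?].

m^6 - 1 = (m^2 - 1)(m^4 + m^2 + 1), and m^2 - 1 = (m-1)(m+1).
So m(m^6 - 1) = (m - 1)m(m + 1)(m^4 + m^2 + 1).

(m - 1)m(m + 1)(m^4 + m^2 + 1)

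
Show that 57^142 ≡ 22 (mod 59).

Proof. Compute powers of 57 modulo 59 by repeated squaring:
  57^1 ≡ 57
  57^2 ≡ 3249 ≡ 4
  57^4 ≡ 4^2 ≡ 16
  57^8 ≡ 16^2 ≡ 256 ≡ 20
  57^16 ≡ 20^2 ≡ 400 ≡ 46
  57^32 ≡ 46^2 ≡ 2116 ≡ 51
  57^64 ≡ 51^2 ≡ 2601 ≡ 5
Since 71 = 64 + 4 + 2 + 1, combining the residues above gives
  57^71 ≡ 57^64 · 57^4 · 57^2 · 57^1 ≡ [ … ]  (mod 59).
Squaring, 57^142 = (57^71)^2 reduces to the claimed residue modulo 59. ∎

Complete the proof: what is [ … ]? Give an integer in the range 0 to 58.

57^64 · 57^4 · 57^2 · 57^1 ≡ 5 · 16 · 4 · 57 = 18240.
18240 mod 59 = 9, so 57^71 ≡ 9 (mod 59).

9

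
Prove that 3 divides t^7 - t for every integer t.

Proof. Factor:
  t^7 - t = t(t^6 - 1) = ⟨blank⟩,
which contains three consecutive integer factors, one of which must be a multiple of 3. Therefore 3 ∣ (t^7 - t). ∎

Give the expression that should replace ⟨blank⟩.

t^6 - 1 = (t^2 - 1)(t^4 + t^2 + 1), and t^2 - 1 = (t-1)(t+1).
So t(t^6 - 1) = (t - 1)t(t + 1)(t^4 + t^2 + 1).

(t - 1)t(t + 1)(t^4 + t^2 + 1)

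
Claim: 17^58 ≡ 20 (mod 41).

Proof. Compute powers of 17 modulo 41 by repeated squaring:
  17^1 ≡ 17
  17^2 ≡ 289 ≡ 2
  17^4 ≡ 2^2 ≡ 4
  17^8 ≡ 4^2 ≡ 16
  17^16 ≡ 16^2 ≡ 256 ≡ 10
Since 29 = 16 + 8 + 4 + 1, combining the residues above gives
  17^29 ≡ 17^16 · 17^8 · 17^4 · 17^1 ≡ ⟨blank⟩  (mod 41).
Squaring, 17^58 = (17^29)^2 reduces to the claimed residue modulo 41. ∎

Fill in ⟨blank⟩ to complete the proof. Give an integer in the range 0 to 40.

15

17^16 · 17^8 · 17^4 · 17^1 ≡ 10 · 16 · 4 · 17 = 10880.
10880 mod 41 = 15, so 17^29 ≡ 15 (mod 41).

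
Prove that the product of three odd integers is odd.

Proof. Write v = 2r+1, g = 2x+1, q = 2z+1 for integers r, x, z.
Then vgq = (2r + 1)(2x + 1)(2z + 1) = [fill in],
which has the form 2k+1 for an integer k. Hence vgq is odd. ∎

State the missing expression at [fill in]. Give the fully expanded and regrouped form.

(2r + 1)(2x + 1)(2z + 1) = 8rxz + 4rx + 4rz + 2r + 4xz + 2x + 2z + 1
= 2(4rxz + 2rx + 2rz + r + 2xz + x + z) + 1.
Since 4rxz + 2rx + 2rz + r + 2xz + x + z is an integer, the product is of the form 2k+1 for an integer k.

2(4rxz + 2rx + 2rz + r + 2xz + x + z) + 1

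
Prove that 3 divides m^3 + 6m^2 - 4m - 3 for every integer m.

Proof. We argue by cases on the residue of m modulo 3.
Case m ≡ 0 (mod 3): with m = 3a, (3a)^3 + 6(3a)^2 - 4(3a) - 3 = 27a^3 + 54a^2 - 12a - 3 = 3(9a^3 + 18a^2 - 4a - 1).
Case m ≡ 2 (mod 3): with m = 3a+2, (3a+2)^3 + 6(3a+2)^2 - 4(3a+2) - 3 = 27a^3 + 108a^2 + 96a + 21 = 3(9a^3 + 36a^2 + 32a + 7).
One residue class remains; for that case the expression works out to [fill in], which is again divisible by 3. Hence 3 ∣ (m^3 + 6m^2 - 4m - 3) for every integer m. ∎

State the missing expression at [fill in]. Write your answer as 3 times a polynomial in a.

3(9a^3 + 27a^2 + 11a)

Only m ≡ 1 (mod 3) is unaccounted for. Put m = 3a+1:
(3a+1)^3 + 6(3a+1)^2 - 4(3a+1) - 3 expands to 27a^3 + 81a^2 + 33a,
and factoring out 3 leaves 3(9a^3 + 27a^2 + 11a).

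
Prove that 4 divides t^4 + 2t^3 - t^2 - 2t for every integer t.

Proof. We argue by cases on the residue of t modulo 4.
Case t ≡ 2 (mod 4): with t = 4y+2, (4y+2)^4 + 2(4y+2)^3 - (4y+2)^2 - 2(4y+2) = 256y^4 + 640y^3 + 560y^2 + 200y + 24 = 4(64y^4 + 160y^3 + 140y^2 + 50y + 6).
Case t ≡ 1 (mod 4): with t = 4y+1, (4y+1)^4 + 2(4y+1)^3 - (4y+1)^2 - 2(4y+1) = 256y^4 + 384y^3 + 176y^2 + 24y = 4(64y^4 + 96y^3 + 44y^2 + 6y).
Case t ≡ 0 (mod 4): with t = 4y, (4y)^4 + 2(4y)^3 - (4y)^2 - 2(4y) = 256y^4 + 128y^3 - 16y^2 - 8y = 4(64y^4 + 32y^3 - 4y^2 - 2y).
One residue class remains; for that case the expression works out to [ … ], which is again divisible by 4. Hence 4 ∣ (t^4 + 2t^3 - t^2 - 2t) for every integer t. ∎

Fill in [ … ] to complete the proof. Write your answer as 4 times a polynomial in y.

4(64y^4 + 224y^3 + 284y^2 + 154y + 30)

The residues treated are {2, 1, 0}, so the missing case is t ≡ 3 (mod 4); write t = 4y+3.
Then (4y+3)^4 + 2(4y+3)^3 - (4y+3)^2 - 2(4y+3) = 256y^4 + 896y^3 + 1136y^2 + 616y + 120 = 4(64y^4 + 224y^3 + 284y^2 + 154y + 30).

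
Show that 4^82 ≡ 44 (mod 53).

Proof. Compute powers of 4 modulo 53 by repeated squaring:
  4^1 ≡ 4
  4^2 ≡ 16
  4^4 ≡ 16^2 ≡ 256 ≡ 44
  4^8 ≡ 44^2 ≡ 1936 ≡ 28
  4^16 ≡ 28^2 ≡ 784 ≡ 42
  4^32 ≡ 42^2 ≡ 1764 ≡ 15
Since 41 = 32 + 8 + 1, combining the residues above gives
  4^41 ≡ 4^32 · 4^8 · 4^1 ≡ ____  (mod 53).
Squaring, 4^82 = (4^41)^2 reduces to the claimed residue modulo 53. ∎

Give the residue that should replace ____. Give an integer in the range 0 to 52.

37

Multiply the listed residues: 15 · 28 · 4 = 420 → 1680.
Reducing modulo 53: 1680 = 31·53 + 37, so 4^41 ≡ 37.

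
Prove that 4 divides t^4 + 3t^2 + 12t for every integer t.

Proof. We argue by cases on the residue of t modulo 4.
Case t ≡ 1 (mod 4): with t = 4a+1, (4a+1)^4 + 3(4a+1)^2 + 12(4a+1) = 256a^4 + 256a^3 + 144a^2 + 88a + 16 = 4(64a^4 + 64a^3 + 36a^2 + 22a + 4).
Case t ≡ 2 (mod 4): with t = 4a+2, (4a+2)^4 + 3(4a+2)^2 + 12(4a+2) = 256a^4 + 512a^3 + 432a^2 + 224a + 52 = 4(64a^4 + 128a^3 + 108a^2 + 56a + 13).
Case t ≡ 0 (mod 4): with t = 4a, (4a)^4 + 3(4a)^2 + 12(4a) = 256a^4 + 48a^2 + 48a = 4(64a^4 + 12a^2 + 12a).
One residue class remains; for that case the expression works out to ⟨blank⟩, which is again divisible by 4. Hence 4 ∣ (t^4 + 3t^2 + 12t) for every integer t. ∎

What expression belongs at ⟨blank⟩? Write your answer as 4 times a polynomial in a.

The residues treated are {1, 2, 0}, so the missing case is t ≡ 3 (mod 4); write t = 4a+3.
Then (4a+3)^4 + 3(4a+3)^2 + 12(4a+3) = 256a^4 + 768a^3 + 912a^2 + 552a + 144 = 4(64a^4 + 192a^3 + 228a^2 + 138a + 36).

4(64a^4 + 192a^3 + 228a^2 + 138a + 36)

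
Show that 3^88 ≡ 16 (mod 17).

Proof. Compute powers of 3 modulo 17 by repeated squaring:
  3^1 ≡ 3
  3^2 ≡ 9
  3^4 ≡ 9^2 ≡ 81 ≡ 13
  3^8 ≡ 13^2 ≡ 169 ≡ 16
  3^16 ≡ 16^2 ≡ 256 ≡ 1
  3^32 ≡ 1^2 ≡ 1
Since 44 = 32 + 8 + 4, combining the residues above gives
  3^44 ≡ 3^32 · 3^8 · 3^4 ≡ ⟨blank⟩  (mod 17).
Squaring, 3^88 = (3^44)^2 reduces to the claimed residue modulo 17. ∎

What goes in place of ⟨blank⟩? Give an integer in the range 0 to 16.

Multiply the listed residues: 1 · 16 · 13 = 16 → 208.
Reducing modulo 17: 208 = 12·17 + 4, so 3^44 ≡ 4.

4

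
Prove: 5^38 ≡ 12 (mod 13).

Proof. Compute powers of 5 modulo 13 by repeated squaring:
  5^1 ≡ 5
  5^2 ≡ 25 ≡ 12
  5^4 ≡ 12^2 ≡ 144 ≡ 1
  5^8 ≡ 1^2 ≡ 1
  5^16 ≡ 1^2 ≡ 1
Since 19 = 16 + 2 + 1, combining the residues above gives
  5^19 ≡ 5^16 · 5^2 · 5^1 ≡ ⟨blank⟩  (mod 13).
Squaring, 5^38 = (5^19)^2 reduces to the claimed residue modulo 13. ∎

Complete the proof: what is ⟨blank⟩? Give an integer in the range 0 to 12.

8

Multiply the listed residues: 1 · 12 · 5 = 12 → 60.
Reducing modulo 13: 60 = 4·13 + 8, so 5^19 ≡ 8.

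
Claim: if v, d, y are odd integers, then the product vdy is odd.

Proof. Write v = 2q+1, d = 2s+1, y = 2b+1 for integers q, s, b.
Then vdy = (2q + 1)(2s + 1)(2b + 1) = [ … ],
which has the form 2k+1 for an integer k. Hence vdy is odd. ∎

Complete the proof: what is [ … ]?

(2q + 1)(2s + 1)(2b + 1) = 8bqs + 4bq + 4bs + 2b + 4qs + 2q + 2s + 1
= 2(4bqs + 2bq + 2bs + b + 2qs + q + s) + 1.
Since 4bqs + 2bq + 2bs + b + 2qs + q + s is an integer, the product is of the form 2k+1 for an integer k.

2(4bqs + 2bq + 2bs + b + 2qs + q + s) + 1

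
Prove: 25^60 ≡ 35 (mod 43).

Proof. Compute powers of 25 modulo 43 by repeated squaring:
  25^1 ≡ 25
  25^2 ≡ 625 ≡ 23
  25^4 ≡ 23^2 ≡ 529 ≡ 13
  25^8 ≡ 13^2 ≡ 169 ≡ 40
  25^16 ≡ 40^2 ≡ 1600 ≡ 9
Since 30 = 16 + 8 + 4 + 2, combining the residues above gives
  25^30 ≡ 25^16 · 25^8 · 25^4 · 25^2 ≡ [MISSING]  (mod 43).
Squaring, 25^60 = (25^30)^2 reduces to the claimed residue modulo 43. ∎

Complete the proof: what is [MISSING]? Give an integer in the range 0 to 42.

11

25^16 · 25^8 · 25^4 · 25^2 ≡ 9 · 40 · 13 · 23 = 107640.
107640 mod 43 = 11, so 25^30 ≡ 11 (mod 43).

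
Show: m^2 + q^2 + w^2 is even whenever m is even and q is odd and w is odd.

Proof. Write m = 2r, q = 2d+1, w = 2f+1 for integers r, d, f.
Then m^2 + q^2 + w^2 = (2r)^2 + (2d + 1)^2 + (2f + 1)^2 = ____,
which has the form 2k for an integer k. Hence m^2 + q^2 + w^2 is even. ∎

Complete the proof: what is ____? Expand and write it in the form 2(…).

2(2d^2 + 2d + 2f^2 + 2f + 2r^2 + 1)

(2r)^2 + (2d + 1)^2 + (2f + 1)^2 = 4d^2 + 4d + 4f^2 + 4f + 4r^2 + 2
= 2(2d^2 + 2d + 2f^2 + 2f + 2r^2 + 1).
Since 2d^2 + 2d + 2f^2 + 2f + 2r^2 + 1 is an integer, the sum of squares is of the form 2k for an integer k.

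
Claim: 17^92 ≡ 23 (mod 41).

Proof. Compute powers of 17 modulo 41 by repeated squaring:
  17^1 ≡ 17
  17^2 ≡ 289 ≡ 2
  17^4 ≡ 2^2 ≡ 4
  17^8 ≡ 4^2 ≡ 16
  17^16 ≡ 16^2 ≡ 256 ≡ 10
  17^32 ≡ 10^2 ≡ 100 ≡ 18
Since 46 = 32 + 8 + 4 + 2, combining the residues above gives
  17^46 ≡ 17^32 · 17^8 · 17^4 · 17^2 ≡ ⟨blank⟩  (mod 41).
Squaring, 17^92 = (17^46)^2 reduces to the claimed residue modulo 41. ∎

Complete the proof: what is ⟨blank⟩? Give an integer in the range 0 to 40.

8

17^32 · 17^8 · 17^4 · 17^2 ≡ 18 · 16 · 4 · 2 = 2304.
2304 mod 41 = 8, so 17^46 ≡ 8 (mod 41).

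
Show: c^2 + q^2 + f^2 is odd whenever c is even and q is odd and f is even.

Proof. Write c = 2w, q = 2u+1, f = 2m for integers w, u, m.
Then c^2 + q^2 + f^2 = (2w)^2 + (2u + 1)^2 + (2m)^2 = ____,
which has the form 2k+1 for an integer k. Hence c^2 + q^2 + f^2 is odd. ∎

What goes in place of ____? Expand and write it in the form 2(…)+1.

(2w)^2 + (2u + 1)^2 + (2m)^2 = 4m^2 + 4u^2 + 4u + 4w^2 + 1
= 2(2m^2 + 2u^2 + 2u + 2w^2) + 1.
Since 2m^2 + 2u^2 + 2u + 2w^2 is an integer, the sum of squares is of the form 2k+1 for an integer k.

2(2m^2 + 2u^2 + 2u + 2w^2) + 1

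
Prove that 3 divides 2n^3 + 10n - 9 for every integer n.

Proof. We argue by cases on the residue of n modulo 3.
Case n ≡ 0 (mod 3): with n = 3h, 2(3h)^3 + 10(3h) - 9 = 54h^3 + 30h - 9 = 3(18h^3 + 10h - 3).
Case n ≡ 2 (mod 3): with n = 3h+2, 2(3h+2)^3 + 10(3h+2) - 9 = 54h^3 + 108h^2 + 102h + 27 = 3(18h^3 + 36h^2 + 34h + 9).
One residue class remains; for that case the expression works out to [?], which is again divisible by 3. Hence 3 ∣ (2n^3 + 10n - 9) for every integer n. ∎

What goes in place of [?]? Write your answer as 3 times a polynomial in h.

The residues treated are {0, 2}, so the missing case is n ≡ 1 (mod 3); write n = 3h+1.
Then 2(3h+1)^3 + 10(3h+1) - 9 = 54h^3 + 54h^2 + 48h + 3 = 3(18h^3 + 18h^2 + 16h + 1).

3(18h^3 + 18h^2 + 16h + 1)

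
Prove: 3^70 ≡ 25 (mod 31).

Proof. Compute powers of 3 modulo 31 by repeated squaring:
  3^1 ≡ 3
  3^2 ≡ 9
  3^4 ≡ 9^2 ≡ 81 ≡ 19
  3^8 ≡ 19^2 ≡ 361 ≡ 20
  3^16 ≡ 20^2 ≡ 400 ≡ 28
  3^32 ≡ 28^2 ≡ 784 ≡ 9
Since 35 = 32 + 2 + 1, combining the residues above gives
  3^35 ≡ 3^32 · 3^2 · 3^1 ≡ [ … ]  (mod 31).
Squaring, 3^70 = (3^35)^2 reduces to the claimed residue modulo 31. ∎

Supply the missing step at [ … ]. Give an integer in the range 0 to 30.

3^32 · 3^2 · 3^1 ≡ 9 · 9 · 3 = 243.
243 mod 31 = 26, so 3^35 ≡ 26 (mod 31).

26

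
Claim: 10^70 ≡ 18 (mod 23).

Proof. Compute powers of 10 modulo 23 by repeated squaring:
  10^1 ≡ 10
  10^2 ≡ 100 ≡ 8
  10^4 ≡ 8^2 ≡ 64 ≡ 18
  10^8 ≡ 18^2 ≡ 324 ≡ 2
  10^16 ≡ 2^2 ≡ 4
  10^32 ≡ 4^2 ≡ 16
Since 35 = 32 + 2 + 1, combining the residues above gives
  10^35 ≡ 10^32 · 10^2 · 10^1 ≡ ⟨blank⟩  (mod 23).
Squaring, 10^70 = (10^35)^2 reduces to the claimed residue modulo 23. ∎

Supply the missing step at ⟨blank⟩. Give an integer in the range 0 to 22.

10^32 · 10^2 · 10^1 ≡ 16 · 8 · 10 = 1280.
1280 mod 23 = 15, so 10^35 ≡ 15 (mod 23).

15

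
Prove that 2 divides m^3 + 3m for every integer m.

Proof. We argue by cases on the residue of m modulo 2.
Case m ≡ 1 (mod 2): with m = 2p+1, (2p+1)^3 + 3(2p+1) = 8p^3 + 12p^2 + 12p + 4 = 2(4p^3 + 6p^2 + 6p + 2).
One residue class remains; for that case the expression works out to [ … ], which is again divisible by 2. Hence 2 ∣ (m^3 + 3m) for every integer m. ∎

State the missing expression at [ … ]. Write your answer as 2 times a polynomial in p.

2(4p^3 + 3p)

The residues treated are {1}, so the missing case is m ≡ 0 (mod 2); write m = 2p.
Then (2p)^3 + 3(2p) = 8p^3 + 6p = 2(4p^3 + 3p).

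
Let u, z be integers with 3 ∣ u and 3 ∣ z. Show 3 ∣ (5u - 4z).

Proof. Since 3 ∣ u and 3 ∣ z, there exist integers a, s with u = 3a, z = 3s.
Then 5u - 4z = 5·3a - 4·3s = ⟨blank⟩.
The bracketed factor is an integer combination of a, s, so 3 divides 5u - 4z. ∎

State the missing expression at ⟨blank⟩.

Pull the common 3 out of every term: 5·3a - 4·3s = 3(5a - 4s).
5a - 4s is an integer, which exhibits the divisibility.

3(5a - 4s)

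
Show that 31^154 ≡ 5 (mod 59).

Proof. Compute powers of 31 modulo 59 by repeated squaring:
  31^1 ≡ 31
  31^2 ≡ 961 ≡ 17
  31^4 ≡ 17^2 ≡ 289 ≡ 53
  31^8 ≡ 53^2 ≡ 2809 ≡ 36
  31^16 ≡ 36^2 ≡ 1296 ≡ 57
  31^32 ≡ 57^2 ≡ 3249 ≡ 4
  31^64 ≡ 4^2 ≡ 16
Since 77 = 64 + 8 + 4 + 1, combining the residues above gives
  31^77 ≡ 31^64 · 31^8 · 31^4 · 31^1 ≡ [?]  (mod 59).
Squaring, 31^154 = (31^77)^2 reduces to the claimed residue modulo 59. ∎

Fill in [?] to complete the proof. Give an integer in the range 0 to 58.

Multiply the listed residues: 16 · 36 · 53 · 31 = 576 → 30528 → 946368.
Reducing modulo 59: 946368 = 16040·59 + 8, so 31^77 ≡ 8.

8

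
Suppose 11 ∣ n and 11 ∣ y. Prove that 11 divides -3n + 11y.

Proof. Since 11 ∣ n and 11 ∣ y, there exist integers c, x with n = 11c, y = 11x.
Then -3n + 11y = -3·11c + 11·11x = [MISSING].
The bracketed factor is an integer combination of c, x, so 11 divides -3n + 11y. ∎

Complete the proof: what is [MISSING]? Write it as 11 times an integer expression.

11(-3c + 11x)

Pull the common 11 out of every term: -3·11c + 11·11x = 11(-3c + 11x).
-3c + 11x is an integer, which exhibits the divisibility.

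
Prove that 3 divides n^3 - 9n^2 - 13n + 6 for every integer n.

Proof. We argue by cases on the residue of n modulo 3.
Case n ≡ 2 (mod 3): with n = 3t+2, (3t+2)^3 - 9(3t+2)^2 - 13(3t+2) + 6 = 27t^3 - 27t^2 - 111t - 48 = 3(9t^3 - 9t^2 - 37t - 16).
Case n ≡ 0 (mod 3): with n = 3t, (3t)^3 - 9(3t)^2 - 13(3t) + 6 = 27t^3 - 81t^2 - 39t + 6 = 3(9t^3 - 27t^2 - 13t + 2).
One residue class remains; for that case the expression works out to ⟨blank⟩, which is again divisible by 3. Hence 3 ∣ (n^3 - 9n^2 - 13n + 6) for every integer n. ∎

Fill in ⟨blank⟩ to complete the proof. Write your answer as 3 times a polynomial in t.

Only n ≡ 1 (mod 3) is unaccounted for. Put n = 3t+1:
(3t+1)^3 - 9(3t+1)^2 - 13(3t+1) + 6 expands to 27t^3 - 54t^2 - 84t - 15,
and factoring out 3 leaves 3(9t^3 - 18t^2 - 28t - 5).

3(9t^3 - 18t^2 - 28t - 5)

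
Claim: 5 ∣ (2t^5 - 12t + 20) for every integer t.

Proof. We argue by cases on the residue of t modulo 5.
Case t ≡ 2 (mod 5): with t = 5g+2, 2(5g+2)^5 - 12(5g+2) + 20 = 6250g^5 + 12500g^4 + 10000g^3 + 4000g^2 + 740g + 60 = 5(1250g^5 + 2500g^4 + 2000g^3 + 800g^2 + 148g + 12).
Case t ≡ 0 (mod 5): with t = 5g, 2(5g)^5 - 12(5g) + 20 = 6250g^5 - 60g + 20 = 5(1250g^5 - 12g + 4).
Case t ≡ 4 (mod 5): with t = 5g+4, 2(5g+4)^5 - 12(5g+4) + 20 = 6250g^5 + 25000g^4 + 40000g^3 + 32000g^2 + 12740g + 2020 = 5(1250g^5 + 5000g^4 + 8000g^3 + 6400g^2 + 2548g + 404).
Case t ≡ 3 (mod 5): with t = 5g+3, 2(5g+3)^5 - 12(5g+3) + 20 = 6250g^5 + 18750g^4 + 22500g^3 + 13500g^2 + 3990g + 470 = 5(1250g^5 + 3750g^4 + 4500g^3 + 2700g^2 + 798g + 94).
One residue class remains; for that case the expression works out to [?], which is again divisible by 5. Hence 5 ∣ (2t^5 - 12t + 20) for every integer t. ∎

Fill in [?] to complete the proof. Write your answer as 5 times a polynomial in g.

5(1250g^5 + 1250g^4 + 500g^3 + 100g^2 - 2g + 2)

Only t ≡ 1 (mod 5) is unaccounted for. Put t = 5g+1:
2(5g+1)^5 - 12(5g+1) + 20 expands to 6250g^5 + 6250g^4 + 2500g^3 + 500g^2 - 10g + 10,
and factoring out 5 leaves 5(1250g^5 + 1250g^4 + 500g^3 + 100g^2 - 2g + 2).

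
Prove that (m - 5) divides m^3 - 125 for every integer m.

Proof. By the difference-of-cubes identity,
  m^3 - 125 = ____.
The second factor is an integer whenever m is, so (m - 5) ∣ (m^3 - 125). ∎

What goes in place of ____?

(m - 5)(m^2 + 5m + 25)

a^3 - b^3 = (a - b)(a^2 + ab + b^2). With a = m, b = 5:
m^3 - 125 = (m - 5)(m^2 + 5m + 25).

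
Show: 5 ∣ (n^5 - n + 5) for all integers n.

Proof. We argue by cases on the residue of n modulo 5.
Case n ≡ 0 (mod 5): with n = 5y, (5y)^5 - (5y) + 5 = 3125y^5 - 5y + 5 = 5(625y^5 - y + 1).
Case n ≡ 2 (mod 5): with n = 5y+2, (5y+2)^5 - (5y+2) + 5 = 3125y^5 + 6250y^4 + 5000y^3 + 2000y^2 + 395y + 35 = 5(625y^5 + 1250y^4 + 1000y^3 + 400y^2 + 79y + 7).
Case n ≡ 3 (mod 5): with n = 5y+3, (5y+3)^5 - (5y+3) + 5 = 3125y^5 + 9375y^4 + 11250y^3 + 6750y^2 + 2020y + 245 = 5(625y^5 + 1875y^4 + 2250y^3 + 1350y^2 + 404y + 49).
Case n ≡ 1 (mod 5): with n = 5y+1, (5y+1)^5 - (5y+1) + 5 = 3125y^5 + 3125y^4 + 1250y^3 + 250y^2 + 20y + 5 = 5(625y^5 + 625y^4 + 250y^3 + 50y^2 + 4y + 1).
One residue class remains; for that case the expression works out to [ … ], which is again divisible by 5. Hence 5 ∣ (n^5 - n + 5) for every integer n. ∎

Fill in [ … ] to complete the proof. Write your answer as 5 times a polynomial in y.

The residues treated are {0, 2, 3, 1}, so the missing case is n ≡ 4 (mod 5); write n = 5y+4.
Then (5y+4)^5 - (5y+4) + 5 = 3125y^5 + 12500y^4 + 20000y^3 + 16000y^2 + 6395y + 1025 = 5(625y^5 + 2500y^4 + 4000y^3 + 3200y^2 + 1279y + 205).

5(625y^5 + 2500y^4 + 4000y^3 + 3200y^2 + 1279y + 205)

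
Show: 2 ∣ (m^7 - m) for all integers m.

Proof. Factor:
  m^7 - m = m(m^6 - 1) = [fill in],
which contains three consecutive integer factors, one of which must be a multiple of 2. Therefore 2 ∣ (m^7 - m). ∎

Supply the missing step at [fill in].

(m - 1)m(m + 1)(m^4 + m^2 + 1)

m^6 - 1 = (m^2 - 1)(m^4 + m^2 + 1), and m^2 - 1 = (m-1)(m+1).
So m(m^6 - 1) = (m - 1)m(m + 1)(m^4 + m^2 + 1).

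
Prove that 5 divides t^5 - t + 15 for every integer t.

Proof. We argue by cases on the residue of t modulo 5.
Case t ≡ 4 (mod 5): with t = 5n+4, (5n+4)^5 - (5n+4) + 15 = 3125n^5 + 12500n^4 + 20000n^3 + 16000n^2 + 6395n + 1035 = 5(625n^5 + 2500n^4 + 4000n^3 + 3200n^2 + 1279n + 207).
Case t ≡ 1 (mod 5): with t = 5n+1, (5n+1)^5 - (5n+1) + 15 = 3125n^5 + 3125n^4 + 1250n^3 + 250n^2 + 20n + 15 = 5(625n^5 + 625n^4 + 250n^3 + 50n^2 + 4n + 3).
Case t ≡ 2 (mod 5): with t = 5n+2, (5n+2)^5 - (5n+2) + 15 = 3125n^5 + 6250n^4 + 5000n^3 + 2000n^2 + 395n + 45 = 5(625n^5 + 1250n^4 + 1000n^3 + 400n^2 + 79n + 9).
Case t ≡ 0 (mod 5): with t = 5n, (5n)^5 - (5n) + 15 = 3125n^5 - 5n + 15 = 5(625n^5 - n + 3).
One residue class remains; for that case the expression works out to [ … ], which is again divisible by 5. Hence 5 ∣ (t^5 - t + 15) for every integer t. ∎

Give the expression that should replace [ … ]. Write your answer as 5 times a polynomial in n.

5(625n^5 + 1875n^4 + 2250n^3 + 1350n^2 + 404n + 51)

Only t ≡ 3 (mod 5) is unaccounted for. Put t = 5n+3:
(5n+3)^5 - (5n+3) + 15 expands to 3125n^5 + 9375n^4 + 11250n^3 + 6750n^2 + 2020n + 255,
and factoring out 5 leaves 5(625n^5 + 1875n^4 + 2250n^3 + 1350n^2 + 404n + 51).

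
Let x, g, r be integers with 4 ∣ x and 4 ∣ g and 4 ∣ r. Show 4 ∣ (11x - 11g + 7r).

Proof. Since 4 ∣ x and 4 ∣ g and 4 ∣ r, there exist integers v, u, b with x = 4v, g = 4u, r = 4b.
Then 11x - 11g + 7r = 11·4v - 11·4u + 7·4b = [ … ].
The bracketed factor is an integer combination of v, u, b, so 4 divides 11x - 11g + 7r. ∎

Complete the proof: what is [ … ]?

4(7b - 11u + 11v)

Pull the common 4 out of every term: 11·4v - 11·4u + 7·4b = 4(7b - 11u + 11v).
7b - 11u + 11v is an integer, which exhibits the divisibility.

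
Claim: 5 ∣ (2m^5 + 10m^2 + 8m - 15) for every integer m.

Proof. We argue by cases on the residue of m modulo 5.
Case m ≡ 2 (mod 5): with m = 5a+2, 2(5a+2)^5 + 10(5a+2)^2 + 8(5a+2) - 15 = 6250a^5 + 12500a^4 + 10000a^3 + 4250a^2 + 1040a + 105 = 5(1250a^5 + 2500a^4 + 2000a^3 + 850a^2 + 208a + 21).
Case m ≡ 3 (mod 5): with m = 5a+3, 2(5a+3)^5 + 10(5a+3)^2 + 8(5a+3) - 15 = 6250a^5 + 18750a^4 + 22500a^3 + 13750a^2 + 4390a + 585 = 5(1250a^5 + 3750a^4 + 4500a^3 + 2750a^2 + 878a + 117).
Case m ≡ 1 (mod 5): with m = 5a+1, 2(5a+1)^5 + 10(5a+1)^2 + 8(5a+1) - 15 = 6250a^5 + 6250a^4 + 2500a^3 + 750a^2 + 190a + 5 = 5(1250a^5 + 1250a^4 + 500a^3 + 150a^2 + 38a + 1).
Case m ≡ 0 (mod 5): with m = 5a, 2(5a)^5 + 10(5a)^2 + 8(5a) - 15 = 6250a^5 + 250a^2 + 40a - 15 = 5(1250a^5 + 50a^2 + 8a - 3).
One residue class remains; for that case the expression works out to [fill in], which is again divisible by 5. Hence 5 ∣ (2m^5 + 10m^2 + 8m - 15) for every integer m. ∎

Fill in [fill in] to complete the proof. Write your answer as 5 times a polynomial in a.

5(1250a^5 + 5000a^4 + 8000a^3 + 6450a^2 + 2648a + 445)

Only m ≡ 4 (mod 5) is unaccounted for. Put m = 5a+4:
2(5a+4)^5 + 10(5a+4)^2 + 8(5a+4) - 15 expands to 6250a^5 + 25000a^4 + 40000a^3 + 32250a^2 + 13240a + 2225,
and factoring out 5 leaves 5(1250a^5 + 5000a^4 + 8000a^3 + 6450a^2 + 2648a + 445).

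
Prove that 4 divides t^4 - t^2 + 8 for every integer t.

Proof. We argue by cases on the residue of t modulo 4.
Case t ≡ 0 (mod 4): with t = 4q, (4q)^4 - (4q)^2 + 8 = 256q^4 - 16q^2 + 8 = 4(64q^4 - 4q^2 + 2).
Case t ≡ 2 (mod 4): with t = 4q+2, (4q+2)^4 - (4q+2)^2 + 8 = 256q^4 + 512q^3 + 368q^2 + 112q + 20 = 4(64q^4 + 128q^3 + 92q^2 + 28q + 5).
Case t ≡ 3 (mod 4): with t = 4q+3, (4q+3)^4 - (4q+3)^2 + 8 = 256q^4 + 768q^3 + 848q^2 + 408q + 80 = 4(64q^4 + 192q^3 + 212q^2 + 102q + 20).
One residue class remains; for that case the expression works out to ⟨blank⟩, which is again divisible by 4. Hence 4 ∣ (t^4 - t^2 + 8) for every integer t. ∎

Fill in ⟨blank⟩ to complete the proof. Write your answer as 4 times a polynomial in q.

Only t ≡ 1 (mod 4) is unaccounted for. Put t = 4q+1:
(4q+1)^4 - (4q+1)^2 + 8 expands to 256q^4 + 256q^3 + 80q^2 + 8q + 8,
and factoring out 4 leaves 4(64q^4 + 64q^3 + 20q^2 + 2q + 2).

4(64q^4 + 64q^3 + 20q^2 + 2q + 2)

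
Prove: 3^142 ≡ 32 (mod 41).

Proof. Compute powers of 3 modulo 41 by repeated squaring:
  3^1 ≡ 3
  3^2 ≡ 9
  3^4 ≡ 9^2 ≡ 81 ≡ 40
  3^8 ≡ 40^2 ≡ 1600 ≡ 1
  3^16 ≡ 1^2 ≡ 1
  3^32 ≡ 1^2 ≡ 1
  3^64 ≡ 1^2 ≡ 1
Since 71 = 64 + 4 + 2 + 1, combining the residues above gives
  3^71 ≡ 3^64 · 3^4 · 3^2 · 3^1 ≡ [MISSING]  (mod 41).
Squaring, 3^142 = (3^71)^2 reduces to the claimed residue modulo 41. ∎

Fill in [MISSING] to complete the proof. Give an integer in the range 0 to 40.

14

3^64 · 3^4 · 3^2 · 3^1 ≡ 1 · 40 · 9 · 3 = 1080.
1080 mod 41 = 14, so 3^71 ≡ 14 (mod 41).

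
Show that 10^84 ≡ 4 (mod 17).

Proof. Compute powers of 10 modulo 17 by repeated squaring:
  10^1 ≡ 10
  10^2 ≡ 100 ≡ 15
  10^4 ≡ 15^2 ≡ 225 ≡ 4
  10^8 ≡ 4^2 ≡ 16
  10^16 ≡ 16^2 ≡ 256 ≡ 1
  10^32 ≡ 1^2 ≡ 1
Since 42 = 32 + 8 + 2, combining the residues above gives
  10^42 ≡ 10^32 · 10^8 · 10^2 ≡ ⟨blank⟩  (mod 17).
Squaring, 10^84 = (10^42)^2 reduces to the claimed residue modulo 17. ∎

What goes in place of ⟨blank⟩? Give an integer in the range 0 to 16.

Multiply the listed residues: 1 · 16 · 15 = 16 → 240.
Reducing modulo 17: 240 = 14·17 + 2, so 10^42 ≡ 2.

2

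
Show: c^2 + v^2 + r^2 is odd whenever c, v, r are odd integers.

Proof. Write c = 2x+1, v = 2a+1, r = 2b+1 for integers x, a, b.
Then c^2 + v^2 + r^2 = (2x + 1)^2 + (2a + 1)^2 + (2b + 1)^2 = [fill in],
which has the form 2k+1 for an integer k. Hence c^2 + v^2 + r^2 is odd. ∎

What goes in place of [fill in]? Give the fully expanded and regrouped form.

2(2a^2 + 2a + 2b^2 + 2b + 2x^2 + 2x + 1) + 1

Expanding: (2x + 1)^2 + (2a + 1)^2 + (2b + 1)^2 = 4a^2 + 4a + 4b^2 + 4b + 4x^2 + 4x + 3.
Every term except the constant is even, so this is 2(2a^2 + 2a + 2b^2 + 2b + 2x^2 + 2x + 1) + 1,
and 2a^2 + 2a + 2b^2 + 2b + 2x^2 + 2x + 1 ∈ ℤ gives the required form.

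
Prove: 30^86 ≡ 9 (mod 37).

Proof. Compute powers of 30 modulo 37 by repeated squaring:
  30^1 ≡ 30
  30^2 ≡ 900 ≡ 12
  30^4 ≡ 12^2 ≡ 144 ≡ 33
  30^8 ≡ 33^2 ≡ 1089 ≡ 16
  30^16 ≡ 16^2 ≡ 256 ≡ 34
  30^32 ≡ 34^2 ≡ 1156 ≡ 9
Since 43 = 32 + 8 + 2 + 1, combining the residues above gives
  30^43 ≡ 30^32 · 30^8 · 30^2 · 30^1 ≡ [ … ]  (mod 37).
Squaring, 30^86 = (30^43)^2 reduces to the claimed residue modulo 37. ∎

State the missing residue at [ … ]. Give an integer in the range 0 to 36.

3

Multiply the listed residues: 9 · 16 · 12 · 30 = 144 → 1728 → 51840.
Reducing modulo 37: 51840 = 1401·37 + 3, so 30^43 ≡ 3.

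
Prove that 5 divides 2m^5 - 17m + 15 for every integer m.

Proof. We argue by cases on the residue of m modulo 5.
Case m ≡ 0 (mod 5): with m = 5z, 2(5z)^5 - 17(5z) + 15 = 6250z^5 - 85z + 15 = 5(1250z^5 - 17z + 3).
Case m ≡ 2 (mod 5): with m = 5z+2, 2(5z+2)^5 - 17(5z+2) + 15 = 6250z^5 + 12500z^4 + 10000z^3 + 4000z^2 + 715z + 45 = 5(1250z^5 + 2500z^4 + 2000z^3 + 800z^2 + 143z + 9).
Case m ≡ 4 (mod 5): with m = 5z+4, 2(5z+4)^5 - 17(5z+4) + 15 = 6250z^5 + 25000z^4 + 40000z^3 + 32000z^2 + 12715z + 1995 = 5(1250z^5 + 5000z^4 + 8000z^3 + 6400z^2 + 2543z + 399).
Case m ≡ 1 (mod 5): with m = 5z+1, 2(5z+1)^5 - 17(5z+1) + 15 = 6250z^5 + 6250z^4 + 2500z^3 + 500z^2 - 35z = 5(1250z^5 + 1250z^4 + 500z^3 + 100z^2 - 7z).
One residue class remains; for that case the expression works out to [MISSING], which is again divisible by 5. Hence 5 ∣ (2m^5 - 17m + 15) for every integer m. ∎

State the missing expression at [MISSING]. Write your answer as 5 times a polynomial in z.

Only m ≡ 3 (mod 5) is unaccounted for. Put m = 5z+3:
2(5z+3)^5 - 17(5z+3) + 15 expands to 6250z^5 + 18750z^4 + 22500z^3 + 13500z^2 + 3965z + 450,
and factoring out 5 leaves 5(1250z^5 + 3750z^4 + 4500z^3 + 2700z^2 + 793z + 90).

5(1250z^5 + 3750z^4 + 4500z^3 + 2700z^2 + 793z + 90)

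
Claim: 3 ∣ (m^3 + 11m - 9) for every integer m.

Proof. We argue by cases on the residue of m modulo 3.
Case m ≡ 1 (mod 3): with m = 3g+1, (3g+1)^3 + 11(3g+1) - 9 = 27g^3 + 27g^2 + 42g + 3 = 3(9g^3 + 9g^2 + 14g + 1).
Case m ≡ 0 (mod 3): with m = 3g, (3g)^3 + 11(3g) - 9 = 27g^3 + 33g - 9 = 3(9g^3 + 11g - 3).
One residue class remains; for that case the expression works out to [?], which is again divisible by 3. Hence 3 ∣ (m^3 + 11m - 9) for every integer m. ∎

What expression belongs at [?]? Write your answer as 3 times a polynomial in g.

3(9g^3 + 18g^2 + 23g + 7)

Only m ≡ 2 (mod 3) is unaccounted for. Put m = 3g+2:
(3g+2)^3 + 11(3g+2) - 9 expands to 27g^3 + 54g^2 + 69g + 21,
and factoring out 3 leaves 3(9g^3 + 18g^2 + 23g + 7).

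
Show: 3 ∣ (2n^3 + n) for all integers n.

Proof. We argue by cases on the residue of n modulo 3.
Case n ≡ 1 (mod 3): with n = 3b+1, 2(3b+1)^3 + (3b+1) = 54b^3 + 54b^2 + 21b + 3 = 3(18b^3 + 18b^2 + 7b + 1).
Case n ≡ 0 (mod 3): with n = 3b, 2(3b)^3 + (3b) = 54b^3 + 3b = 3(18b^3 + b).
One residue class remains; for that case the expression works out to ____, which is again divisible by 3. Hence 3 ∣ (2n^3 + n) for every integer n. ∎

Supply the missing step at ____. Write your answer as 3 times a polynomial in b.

Only n ≡ 2 (mod 3) is unaccounted for. Put n = 3b+2:
2(3b+2)^3 + (3b+2) expands to 54b^3 + 108b^2 + 75b + 18,
and factoring out 3 leaves 3(18b^3 + 36b^2 + 25b + 6).

3(18b^3 + 36b^2 + 25b + 6)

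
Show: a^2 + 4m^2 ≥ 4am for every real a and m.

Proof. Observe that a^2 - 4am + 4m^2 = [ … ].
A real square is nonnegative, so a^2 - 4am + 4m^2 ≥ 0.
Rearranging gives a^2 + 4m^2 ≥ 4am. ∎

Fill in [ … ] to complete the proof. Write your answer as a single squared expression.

(a - 2m)^2

a^2 - 4am + 4m^2 is a perfect-square trinomial: the outer terms are (a)^2 and (2m)^2, and the cross term is -2·a·2m.
So a^2 - 4am + 4m^2 = (a - 2m)^2 ≥ 0.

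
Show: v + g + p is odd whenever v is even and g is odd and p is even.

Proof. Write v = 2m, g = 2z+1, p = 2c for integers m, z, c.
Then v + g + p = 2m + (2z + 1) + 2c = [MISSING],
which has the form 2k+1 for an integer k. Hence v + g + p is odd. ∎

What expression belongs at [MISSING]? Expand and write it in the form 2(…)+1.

2(c + m + z) + 1

Expanding: 2m + (2z + 1) + 2c = 2c + 2m + 2z + 1.
Every term except the constant is even, so this is 2(c + m + z) + 1,
and c + m + z ∈ ℤ gives the required form.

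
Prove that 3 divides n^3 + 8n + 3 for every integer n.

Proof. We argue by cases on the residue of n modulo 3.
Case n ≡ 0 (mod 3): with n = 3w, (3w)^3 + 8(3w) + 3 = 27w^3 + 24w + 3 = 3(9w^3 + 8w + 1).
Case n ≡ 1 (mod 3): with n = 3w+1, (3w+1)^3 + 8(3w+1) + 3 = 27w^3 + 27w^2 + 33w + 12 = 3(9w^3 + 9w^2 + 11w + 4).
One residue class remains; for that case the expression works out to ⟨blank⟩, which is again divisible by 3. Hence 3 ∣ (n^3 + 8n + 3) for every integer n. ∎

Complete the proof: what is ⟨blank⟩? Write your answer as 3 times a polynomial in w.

3(9w^3 + 18w^2 + 20w + 9)

The residues treated are {0, 1}, so the missing case is n ≡ 2 (mod 3); write n = 3w+2.
Then (3w+2)^3 + 8(3w+2) + 3 = 27w^3 + 54w^2 + 60w + 27 = 3(9w^3 + 18w^2 + 20w + 9).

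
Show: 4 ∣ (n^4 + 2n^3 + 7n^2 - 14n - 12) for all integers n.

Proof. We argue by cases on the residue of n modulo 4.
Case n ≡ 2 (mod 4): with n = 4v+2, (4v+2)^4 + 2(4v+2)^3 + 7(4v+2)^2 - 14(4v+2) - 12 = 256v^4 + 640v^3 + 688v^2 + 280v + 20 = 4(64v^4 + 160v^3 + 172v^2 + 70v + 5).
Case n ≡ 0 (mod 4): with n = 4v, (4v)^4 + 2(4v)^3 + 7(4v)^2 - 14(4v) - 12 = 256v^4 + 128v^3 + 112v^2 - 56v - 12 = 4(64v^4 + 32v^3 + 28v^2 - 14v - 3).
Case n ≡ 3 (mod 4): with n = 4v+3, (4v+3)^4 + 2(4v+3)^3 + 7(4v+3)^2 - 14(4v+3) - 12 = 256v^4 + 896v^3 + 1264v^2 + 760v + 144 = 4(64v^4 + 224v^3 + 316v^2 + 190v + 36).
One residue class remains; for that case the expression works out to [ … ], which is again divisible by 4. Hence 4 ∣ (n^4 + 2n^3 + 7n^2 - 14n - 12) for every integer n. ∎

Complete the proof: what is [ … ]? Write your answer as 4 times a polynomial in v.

Only n ≡ 1 (mod 4) is unaccounted for. Put n = 4v+1:
(4v+1)^4 + 2(4v+1)^3 + 7(4v+1)^2 - 14(4v+1) - 12 expands to 256v^4 + 384v^3 + 304v^2 + 40v - 16,
and factoring out 4 leaves 4(64v^4 + 96v^3 + 76v^2 + 10v - 4).

4(64v^4 + 96v^3 + 76v^2 + 10v - 4)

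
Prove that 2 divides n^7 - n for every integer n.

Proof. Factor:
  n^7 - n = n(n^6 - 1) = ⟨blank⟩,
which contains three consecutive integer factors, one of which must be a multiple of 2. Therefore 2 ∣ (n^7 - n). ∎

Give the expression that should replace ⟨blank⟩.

(n - 1)n(n + 1)(n^4 + n^2 + 1)

n^6 - 1 = (n^2 - 1)(n^4 + n^2 + 1), and n^2 - 1 = (n-1)(n+1).
So n(n^6 - 1) = (n - 1)n(n + 1)(n^4 + n^2 + 1).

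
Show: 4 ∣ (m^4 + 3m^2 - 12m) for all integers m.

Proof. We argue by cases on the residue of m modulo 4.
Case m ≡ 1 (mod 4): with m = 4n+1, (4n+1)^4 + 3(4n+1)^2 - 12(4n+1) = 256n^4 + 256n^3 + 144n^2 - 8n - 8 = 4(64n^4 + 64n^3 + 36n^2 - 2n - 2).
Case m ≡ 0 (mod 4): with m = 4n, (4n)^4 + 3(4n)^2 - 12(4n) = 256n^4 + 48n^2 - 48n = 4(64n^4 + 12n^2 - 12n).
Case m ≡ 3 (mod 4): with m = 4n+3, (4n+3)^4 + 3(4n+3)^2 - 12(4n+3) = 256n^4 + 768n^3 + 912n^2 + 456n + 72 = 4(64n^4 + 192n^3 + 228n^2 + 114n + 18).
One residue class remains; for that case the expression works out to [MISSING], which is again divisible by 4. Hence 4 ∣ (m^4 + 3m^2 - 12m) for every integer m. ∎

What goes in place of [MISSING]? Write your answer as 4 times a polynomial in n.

4(64n^4 + 128n^3 + 108n^2 + 32n + 1)

Only m ≡ 2 (mod 4) is unaccounted for. Put m = 4n+2:
(4n+2)^4 + 3(4n+2)^2 - 12(4n+2) expands to 256n^4 + 512n^3 + 432n^2 + 128n + 4,
and factoring out 4 leaves 4(64n^4 + 128n^3 + 108n^2 + 32n + 1).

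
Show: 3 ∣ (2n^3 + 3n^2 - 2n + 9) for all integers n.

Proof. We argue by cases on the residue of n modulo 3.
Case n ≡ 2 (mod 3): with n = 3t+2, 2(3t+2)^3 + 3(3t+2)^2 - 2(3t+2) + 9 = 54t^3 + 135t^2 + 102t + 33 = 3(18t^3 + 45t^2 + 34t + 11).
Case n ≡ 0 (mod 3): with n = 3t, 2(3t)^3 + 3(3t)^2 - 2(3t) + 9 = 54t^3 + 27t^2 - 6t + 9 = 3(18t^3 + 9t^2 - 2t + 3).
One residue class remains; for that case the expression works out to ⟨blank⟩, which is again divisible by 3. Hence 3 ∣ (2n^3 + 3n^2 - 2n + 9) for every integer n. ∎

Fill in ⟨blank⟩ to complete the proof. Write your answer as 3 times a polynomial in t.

3(18t^3 + 27t^2 + 10t + 4)

The residues treated are {2, 0}, so the missing case is n ≡ 1 (mod 3); write n = 3t+1.
Then 2(3t+1)^3 + 3(3t+1)^2 - 2(3t+1) + 9 = 54t^3 + 81t^2 + 30t + 12 = 3(18t^3 + 27t^2 + 10t + 4).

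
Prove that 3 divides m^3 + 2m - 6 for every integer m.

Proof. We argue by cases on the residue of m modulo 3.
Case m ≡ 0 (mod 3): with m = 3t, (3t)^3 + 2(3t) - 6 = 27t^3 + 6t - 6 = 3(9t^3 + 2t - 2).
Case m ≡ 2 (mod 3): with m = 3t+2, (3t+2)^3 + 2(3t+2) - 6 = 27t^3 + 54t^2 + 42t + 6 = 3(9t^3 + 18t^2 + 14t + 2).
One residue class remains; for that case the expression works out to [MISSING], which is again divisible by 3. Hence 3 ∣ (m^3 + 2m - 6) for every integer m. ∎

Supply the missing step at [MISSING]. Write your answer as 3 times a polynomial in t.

3(9t^3 + 9t^2 + 5t - 1)

The residues treated are {0, 2}, so the missing case is m ≡ 1 (mod 3); write m = 3t+1.
Then (3t+1)^3 + 2(3t+1) - 6 = 27t^3 + 27t^2 + 15t - 3 = 3(9t^3 + 9t^2 + 5t - 1).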